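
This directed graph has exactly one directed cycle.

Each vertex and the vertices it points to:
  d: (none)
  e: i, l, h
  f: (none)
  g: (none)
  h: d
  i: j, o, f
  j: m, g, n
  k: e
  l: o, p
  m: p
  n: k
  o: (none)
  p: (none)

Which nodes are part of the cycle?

DFS with gray/black marking from e:
e gray
  i gray
    j gray
      m gray
        p gray
        p black
      m black
      g gray
      g black
      n gray
        k gray
          k→e: e is gray → back edge
Back edge closes the cycle e → i → j → n → k → e; its vertices are {e, i, j, k, n}.

e, i, j, k, n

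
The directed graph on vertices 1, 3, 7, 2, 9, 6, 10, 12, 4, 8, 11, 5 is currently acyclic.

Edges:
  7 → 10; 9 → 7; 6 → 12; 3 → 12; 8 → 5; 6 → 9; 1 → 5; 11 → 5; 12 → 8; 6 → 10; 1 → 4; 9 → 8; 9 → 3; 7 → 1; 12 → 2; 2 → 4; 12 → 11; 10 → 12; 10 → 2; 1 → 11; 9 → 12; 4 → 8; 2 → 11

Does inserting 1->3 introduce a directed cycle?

No

Adding 1→3 creates a cycle iff 3 can already reach 1.
Explore from 3: no path reaches 1. The graph stays acyclic.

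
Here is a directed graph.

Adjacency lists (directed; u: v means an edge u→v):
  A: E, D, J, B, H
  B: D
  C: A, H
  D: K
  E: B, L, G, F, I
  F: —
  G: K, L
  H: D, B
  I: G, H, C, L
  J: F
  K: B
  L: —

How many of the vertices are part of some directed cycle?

A vertex is on a directed cycle iff it belongs to a strongly connected component of size ≥ 2 (or has a self-loop).
The vertices on cycles are {A, B, C, D, E, I, K} — 7 in total.

7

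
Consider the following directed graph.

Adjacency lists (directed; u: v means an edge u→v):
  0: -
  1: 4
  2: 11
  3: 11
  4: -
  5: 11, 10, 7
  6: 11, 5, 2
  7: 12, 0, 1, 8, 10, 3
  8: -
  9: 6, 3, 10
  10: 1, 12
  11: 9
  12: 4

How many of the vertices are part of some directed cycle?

A vertex is on a directed cycle iff it belongs to a strongly connected component of size ≥ 2 (or has a self-loop).
The vertices on cycles are {2, 3, 5, 6, 7, 9, 11} — 7 in total.

7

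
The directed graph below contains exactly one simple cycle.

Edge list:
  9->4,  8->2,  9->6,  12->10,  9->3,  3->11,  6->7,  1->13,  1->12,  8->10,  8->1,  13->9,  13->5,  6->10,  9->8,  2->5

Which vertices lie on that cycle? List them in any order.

DFS with gray/black marking from 9:
9 gray
  6 gray
    7 gray
    7 black
    10 gray
    10 black
  6 black
  4 gray
  4 black
  3 gray
    11 gray
    11 black
  3 black
  8 gray
    8→10: 10 black — skip
    2 gray
      5 gray
      5 black
    2 black
    1 gray
      12 gray
        12→10: 10 black — skip
      12 black
      13 gray
        13→5: 5 black — skip
        13→9: 9 is gray → back edge
Back edge closes the cycle 9 → 8 → 1 → 13 → 9; its vertices are {1, 8, 9, 13}.

1, 8, 9, 13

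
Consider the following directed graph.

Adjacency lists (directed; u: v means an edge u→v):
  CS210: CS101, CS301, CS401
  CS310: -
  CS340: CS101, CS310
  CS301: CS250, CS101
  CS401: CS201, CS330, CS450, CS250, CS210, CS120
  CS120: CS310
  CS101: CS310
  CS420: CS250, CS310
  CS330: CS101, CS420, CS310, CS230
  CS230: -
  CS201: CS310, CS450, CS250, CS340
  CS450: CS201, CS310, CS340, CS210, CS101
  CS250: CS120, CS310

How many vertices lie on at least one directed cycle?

4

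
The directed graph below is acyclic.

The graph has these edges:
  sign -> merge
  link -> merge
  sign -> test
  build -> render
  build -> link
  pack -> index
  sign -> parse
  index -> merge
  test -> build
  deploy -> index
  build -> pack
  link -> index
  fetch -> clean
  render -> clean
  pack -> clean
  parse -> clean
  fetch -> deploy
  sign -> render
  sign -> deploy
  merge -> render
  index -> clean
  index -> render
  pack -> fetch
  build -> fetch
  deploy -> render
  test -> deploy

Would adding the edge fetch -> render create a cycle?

Adding fetch→render creates a cycle iff render can already reach fetch.
Explore from render: no path reaches fetch. The graph stays acyclic.

No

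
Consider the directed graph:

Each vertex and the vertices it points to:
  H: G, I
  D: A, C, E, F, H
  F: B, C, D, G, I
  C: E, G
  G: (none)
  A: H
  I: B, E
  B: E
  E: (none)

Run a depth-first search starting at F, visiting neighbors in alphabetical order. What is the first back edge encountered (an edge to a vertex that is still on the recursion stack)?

D->F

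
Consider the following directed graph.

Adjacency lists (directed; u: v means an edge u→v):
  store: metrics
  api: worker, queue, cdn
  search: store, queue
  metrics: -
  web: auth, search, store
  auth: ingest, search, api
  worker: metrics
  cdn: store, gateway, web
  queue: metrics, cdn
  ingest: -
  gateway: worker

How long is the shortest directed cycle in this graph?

For each vertex v, BFS finds the shortest path from v back to v.
The shortest such closed walk is cdn → web → search → queue → cdn, length 4.

4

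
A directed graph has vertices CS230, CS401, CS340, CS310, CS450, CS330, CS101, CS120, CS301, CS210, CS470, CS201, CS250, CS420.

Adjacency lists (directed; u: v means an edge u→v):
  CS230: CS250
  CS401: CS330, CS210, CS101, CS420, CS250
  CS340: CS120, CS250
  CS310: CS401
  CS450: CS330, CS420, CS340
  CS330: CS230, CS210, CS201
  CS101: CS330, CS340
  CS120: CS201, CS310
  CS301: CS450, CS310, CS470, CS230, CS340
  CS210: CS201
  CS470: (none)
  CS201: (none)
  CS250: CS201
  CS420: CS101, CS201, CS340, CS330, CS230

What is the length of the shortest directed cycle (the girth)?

For each vertex v, BFS finds the shortest path from v back to v.
The shortest such closed walk is CS310 → CS401 → CS420 → CS340 → CS120 → CS310, length 5.

5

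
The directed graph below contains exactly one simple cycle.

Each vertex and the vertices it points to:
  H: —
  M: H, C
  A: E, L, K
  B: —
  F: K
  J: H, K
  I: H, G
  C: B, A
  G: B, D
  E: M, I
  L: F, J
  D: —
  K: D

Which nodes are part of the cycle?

DFS with gray/black marking from E:
E gray
  M gray
    H gray
    H black
    C gray
      B gray
      B black
      A gray
        A→E: E is gray → back edge
Back edge closes the cycle E → M → C → A → E; its vertices are {A, C, E, M}.

A, C, E, M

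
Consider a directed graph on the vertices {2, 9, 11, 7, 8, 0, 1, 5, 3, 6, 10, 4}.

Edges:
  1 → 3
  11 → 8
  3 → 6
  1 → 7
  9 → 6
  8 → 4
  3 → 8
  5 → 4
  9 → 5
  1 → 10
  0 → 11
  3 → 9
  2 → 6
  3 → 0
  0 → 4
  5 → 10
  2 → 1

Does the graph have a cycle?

No

DFS with white/gray/black marking, starting from 9:
9 gray
  6 gray
  6 black
  5 gray
    10 gray
    10 black
    4 gray
    4 black
  5 black
9 black
2 gray
  1 gray
    7 gray
    7 black
    1→10: 10 black — skip
    3 gray
      3→6: 6 black — skip
      0 gray
        0→4: 4 black — skip
        11 gray
          8 gray
            8→4: 4 black — skip
          8 black
        11 black
      0 black
      3→9: 9 black — skip
      3→8: 8 black — skip
    3 black
  1 black
  2→6: 6 black — skip
2 black
Every edge goes to a white or black vertex — no back edge, so the graph is acyclic.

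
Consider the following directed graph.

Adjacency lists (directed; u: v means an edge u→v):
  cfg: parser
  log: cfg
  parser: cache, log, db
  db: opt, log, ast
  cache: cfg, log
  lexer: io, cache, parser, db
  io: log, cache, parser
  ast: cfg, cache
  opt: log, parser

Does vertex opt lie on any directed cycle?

Yes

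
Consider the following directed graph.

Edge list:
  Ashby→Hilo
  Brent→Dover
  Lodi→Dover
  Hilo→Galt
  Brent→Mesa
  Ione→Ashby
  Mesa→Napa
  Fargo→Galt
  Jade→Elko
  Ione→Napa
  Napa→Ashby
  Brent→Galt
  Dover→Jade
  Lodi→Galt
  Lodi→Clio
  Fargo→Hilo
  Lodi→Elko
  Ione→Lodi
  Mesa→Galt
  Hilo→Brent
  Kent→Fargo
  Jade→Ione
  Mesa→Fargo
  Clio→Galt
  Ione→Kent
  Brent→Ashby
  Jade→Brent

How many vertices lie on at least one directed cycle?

11

A vertex is on a directed cycle iff it belongs to a strongly connected component of size ≥ 2 (or has a self-loop).
The vertices on cycles are {Hilo, Ione, Jade, Kent, Lodi, Mesa, Napa, Ashby, Brent, Dover, Fargo} — 11 in total.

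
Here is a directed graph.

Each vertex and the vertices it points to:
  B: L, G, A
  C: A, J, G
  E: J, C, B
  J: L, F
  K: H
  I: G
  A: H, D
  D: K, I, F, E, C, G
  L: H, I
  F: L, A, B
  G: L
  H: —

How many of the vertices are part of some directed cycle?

10

A vertex is on a directed cycle iff it belongs to a strongly connected component of size ≥ 2 (or has a self-loop).
The vertices on cycles are {A, B, C, D, E, F, G, I, J, L} — 10 in total.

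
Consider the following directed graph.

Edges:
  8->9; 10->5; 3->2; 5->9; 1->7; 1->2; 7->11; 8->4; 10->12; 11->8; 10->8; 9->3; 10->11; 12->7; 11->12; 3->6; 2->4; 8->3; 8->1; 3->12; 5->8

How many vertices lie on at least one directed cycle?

A vertex is on a directed cycle iff it belongs to a strongly connected component of size ≥ 2 (or has a self-loop).
The vertices on cycles are {1, 3, 7, 8, 9, 11, 12} — 7 in total.

7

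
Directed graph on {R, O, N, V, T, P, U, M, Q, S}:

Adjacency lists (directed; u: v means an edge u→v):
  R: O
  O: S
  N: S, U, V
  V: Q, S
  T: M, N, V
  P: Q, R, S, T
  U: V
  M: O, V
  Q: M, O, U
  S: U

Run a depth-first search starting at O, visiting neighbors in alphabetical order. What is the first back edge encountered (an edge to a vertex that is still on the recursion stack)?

M→O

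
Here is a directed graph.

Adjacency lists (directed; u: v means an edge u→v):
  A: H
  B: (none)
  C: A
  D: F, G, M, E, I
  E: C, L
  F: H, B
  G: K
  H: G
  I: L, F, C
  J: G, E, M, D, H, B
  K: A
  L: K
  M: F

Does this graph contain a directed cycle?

Yes

DFS with white/gray/black marking, starting from J:
J gray
  G gray
    K gray
      A gray
        H gray
          H→G: G is gray → back edge
Back edge found, so a cycle exists: G → K → A → H → G.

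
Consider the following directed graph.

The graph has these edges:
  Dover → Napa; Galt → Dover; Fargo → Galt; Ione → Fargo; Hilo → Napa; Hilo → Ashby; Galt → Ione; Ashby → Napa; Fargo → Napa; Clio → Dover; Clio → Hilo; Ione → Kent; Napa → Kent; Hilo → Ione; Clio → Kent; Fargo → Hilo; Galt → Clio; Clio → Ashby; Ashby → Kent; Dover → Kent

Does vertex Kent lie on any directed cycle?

No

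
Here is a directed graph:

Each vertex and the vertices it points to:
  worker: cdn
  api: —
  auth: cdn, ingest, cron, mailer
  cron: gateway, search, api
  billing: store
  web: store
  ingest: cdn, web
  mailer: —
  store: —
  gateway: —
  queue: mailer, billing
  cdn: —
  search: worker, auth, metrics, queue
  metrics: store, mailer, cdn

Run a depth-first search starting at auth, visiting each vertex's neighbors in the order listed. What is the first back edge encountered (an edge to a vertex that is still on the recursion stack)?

search->auth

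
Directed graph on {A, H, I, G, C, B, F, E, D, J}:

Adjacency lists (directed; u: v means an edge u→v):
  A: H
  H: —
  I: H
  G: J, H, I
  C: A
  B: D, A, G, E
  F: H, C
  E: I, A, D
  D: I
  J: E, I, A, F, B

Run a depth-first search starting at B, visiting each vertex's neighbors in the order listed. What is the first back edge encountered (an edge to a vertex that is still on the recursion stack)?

J->B

DFS from B (visiting each vertex's neighbors in the order listed); mark gray on enter, black on exit:
B gray
  D gray
    I gray
      H gray
      H black
    I black
  D black
  A gray
    A→H: H black — skip
  A black
  G gray
    J gray
      E gray
        E→I: I black — skip
        E→A: A black — skip
        E→D: D black — skip
      E black
      J→I: I black — skip
      J→A: A black — skip
      F gray
        F→H: H black — skip
        C gray
          C→A: A black — skip
        C black
      F black
      J→B: B is gray → back edge
First back edge: J → B.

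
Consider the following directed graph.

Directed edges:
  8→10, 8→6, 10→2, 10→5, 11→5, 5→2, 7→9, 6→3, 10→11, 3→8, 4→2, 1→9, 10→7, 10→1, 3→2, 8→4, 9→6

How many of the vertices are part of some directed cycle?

7

A vertex is on a directed cycle iff it belongs to a strongly connected component of size ≥ 2 (or has a self-loop).
The vertices on cycles are {1, 3, 6, 7, 8, 9, 10} — 7 in total.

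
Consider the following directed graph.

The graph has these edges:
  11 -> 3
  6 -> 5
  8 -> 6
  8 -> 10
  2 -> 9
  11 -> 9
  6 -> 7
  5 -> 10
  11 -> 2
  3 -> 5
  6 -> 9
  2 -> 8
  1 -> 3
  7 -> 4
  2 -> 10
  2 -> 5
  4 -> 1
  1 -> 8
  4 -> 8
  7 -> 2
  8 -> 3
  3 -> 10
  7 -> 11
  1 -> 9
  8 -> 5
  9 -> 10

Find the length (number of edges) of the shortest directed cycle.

4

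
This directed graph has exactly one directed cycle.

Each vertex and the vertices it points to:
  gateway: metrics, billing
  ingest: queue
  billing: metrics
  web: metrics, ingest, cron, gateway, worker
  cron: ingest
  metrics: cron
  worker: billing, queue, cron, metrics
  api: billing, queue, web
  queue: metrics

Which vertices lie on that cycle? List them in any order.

cron, queue, ingest, metrics

DFS with gray/black marking from metrics:
metrics gray
  cron gray
    ingest gray
      queue gray
        queue→metrics: metrics is gray → back edge
Back edge closes the cycle metrics → cron → ingest → queue → metrics; its vertices are {cron, queue, ingest, metrics}.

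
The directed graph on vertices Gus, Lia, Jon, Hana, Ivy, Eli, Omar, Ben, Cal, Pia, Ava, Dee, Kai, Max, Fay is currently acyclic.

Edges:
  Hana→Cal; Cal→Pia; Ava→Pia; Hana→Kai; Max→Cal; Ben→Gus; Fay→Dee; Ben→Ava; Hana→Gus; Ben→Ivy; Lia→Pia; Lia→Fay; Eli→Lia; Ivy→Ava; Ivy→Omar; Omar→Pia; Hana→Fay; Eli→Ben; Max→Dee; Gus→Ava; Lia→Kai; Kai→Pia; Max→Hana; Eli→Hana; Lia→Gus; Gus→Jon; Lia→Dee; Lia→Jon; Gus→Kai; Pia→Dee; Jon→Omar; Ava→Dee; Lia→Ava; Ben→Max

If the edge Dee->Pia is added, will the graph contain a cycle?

Yes

Adding Dee→Pia creates a cycle iff Pia can already reach Dee.
Path from Pia: Pia → Dee.
So Pia → … → Dee → Pia is a cycle.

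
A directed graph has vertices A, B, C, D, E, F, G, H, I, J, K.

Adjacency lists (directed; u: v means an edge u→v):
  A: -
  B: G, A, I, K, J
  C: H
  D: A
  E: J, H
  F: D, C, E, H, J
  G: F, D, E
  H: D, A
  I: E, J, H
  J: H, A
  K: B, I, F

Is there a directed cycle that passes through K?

Yes

K is on a cycle iff K can reach itself via ≥1 edge.
K → B → K — yes.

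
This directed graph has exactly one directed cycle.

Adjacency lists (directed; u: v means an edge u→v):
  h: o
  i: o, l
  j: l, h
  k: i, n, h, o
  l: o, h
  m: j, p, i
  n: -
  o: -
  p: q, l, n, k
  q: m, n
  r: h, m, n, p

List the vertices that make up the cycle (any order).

m, p, q

DFS with gray/black marking from m:
m gray
  j gray
    l gray
      o gray
      o black
      h gray
        h→o: o black — skip
      h black
    l black
    j→h: h black — skip
  j black
  p gray
    q gray
      q→m: m is gray → back edge
Back edge closes the cycle m → p → q → m; its vertices are {m, p, q}.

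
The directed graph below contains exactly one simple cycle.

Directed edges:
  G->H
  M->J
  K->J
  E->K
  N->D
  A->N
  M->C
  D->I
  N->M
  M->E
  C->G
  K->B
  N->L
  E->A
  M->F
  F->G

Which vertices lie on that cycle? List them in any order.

A, E, M, N

DFS with gray/black marking from A:
A gray
  N gray
    D gray
      I gray
      I black
    D black
    L gray
    L black
    M gray
      E gray
        E→A: A is gray → back edge
Back edge closes the cycle A → N → M → E → A; its vertices are {A, E, M, N}.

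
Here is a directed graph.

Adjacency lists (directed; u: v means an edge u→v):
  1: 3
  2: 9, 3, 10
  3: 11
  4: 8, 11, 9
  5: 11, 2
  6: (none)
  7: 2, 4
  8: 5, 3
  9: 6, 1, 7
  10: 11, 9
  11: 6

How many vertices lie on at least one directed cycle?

A vertex is on a directed cycle iff it belongs to a strongly connected component of size ≥ 2 (or has a self-loop).
The vertices on cycles are {2, 4, 5, 7, 8, 9, 10} — 7 in total.

7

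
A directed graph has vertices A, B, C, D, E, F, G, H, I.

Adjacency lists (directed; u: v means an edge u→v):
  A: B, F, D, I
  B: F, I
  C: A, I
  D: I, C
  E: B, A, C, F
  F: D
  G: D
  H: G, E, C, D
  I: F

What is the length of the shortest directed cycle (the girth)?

For each vertex v, BFS finds the shortest path from v back to v.
The shortest such closed walk is C → A → D → C, length 3.

3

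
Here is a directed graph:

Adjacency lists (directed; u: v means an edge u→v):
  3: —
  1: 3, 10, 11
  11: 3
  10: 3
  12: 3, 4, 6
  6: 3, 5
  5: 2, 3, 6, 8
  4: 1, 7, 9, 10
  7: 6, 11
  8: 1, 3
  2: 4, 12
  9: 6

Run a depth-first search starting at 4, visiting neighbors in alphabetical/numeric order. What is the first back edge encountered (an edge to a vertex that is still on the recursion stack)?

DFS from 4 (visiting neighbors in alphabetical/numeric order); mark gray on enter, black on exit:
4 gray
  1 gray
    3 gray
    3 black
    10 gray
      10→3: 3 black — skip
    10 black
    11 gray
      11→3: 3 black — skip
    11 black
  1 black
  7 gray
    6 gray
      6→3: 3 black — skip
      5 gray
        2 gray
          2→4: 4 is gray → back edge
First back edge: 2 → 4.

2->4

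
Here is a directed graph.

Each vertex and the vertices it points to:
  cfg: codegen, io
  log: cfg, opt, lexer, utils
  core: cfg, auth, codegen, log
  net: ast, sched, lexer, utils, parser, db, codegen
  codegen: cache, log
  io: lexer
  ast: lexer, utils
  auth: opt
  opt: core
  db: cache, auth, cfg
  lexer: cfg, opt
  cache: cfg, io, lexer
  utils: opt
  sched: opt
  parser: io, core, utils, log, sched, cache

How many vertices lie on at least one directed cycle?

10

A vertex is on a directed cycle iff it belongs to a strongly connected component of size ≥ 2 (or has a self-loop).
The vertices on cycles are {io, cfg, log, opt, auth, core, cache, lexer, utils, codegen} — 10 in total.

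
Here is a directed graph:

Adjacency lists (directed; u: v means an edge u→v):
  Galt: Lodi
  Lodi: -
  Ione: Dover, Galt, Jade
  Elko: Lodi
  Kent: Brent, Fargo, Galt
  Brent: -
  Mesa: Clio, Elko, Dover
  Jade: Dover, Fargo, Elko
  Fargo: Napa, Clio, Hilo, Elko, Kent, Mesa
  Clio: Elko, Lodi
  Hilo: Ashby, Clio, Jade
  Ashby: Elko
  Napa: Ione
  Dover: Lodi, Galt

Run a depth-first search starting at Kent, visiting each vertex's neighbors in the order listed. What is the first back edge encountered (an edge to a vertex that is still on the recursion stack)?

DFS from Kent (visiting each vertex's neighbors in the order listed); mark gray on enter, black on exit:
Kent gray
  Brent gray
  Brent black
  Fargo gray
    Napa gray
      Ione gray
        Dover gray
          Lodi gray
          Lodi black
          Galt gray
            Galt→Lodi: Lodi black — skip
          Galt black
        Dover black
        Ione→Galt: Galt black — skip
        Jade gray
          Jade→Dover: Dover black — skip
          Jade→Fargo: Fargo is gray → back edge
First back edge: Jade → Fargo.

Jade→Fargo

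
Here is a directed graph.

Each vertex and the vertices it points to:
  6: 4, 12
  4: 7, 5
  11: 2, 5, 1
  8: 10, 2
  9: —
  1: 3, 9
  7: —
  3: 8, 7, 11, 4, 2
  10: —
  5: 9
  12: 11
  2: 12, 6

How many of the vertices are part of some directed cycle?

A vertex is on a directed cycle iff it belongs to a strongly connected component of size ≥ 2 (or has a self-loop).
The vertices on cycles are {1, 2, 3, 6, 8, 11, 12} — 7 in total.

7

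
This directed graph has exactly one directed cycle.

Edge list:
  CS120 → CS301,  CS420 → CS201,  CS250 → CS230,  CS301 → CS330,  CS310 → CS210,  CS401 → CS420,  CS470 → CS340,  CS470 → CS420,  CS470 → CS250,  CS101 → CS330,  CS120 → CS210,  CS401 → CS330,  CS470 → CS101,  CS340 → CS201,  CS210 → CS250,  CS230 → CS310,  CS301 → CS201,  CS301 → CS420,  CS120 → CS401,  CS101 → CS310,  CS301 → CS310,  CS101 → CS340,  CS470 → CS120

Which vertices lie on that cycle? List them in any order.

DFS with gray/black marking from CS250:
CS250 gray
  CS230 gray
    CS310 gray
      CS210 gray
        CS210→CS250: CS250 is gray → back edge
Back edge closes the cycle CS250 → CS230 → CS310 → CS210 → CS250; its vertices are {CS210, CS230, CS250, CS310}.

CS210, CS230, CS250, CS310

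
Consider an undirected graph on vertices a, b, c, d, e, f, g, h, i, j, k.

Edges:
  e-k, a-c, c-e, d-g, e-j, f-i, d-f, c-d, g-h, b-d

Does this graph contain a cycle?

No

DFS, tracking each vertex's parent; an edge to a visited non-parent vertex closes a cycle.
Start from g:
visit g (parent –)
  visit h (parent g)
    h–g: parent, skip
  visit d (parent g)
    visit c (parent d)
      visit e (parent c)
        e–c: parent, skip
        visit k (parent e)
          k–e: parent, skip
        visit j (parent e)
          j–e: parent, skip
      visit a (parent c)
        a–c: parent, skip
      c–d: parent, skip
    visit f (parent d)
      f–d: parent, skip
      visit i (parent f)
        i–f: parent, skip
    d–g: parent, skip
    visit b (parent d)
      b–d: parent, skip
No non-parent visited neighbor found — the graph is a forest.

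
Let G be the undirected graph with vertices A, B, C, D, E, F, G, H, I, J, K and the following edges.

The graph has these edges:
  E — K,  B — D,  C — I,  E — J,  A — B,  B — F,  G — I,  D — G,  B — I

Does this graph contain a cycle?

DFS, tracking each vertex's parent; an edge to a visited non-parent vertex closes a cycle.
Start from C:
visit C (parent –)
  visit I (parent C)
    visit B (parent I)
      visit D (parent B)
        visit G (parent D)
          G–D: parent, skip
          G–I: I visited and ≠ parent → cycle
Cycle: I – B – D – G – I.

Yes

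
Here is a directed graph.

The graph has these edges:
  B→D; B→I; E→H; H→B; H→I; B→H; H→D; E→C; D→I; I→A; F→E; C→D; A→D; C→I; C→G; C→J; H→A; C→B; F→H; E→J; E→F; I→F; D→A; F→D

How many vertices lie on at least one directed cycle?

A vertex is on a directed cycle iff it belongs to a strongly connected component of size ≥ 2 (or has a self-loop).
The vertices on cycles are {A, B, C, D, E, F, H, I} — 8 in total.

8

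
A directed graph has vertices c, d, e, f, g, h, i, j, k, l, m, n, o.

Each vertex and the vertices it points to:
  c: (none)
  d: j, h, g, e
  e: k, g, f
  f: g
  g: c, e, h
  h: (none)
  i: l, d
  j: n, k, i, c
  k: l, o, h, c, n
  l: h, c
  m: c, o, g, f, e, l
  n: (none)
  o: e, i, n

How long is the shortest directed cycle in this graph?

For each vertex v, BFS finds the shortest path from v back to v.
The shortest such closed walk is e → g → e, length 2.

2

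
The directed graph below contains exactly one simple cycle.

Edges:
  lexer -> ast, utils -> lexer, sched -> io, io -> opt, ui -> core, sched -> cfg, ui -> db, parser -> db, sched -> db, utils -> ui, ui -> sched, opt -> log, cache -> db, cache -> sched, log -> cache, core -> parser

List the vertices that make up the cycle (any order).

DFS with gray/black marking from sched:
sched gray
  db gray
  db black
  cfg gray
  cfg black
  io gray
    opt gray
      log gray
        cache gray
          cache→db: db black — skip
          cache→sched: sched is gray → back edge
Back edge closes the cycle sched → io → opt → log → cache → sched; its vertices are {io, log, opt, cache, sched}.

io, log, opt, cache, sched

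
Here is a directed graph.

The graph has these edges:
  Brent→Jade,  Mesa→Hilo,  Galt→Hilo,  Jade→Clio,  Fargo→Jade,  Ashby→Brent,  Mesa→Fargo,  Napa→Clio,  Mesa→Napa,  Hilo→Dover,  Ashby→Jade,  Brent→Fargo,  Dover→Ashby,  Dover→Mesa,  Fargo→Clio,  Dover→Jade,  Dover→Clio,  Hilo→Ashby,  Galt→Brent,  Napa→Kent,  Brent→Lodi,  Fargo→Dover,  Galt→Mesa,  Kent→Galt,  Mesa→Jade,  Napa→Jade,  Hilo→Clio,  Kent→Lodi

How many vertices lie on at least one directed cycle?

9

A vertex is on a directed cycle iff it belongs to a strongly connected component of size ≥ 2 (or has a self-loop).
The vertices on cycles are {Galt, Hilo, Kent, Mesa, Napa, Ashby, Brent, Dover, Fargo} — 9 in total.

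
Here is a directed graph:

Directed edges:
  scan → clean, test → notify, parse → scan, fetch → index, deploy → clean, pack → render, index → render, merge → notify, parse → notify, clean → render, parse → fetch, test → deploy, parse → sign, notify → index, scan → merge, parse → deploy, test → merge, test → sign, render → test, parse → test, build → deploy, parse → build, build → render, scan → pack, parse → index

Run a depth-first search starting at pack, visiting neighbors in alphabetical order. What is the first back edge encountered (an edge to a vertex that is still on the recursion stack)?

clean->render

DFS from pack (visiting neighbors in alphabetical order); mark gray on enter, black on exit:
pack gray
  render gray
    test gray
      deploy gray
        clean gray
          clean→render: render is gray → back edge
First back edge: clean → render.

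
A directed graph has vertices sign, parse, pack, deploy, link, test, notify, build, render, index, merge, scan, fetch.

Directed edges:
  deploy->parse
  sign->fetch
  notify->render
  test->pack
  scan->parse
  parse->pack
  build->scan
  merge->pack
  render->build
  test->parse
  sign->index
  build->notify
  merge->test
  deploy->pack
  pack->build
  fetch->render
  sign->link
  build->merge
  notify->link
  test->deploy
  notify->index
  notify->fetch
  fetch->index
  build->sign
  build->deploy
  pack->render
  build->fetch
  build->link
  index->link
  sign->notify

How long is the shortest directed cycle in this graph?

3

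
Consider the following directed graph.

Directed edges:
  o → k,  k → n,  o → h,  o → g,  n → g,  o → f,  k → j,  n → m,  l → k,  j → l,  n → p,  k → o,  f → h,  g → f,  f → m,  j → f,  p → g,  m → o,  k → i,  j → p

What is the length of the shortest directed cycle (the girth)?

2

For each vertex v, BFS finds the shortest path from v back to v.
The shortest such closed walk is k → o → k, length 2.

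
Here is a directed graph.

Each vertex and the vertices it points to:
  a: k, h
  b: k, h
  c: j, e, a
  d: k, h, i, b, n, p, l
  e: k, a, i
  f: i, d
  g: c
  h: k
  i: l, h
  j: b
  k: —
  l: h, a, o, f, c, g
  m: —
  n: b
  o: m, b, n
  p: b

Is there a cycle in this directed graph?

Yes

DFS with white/gray/black marking, starting from h:
h gray
  k gray
  k black
h black
a gray
  a→k: k black — skip
  a→h: h black — skip
a black
b gray
  b→k: k black — skip
  b→h: h black — skip
b black
c gray
  j gray
    j→b: b black — skip
  j black
  e gray
    e→k: k black — skip
    e→a: a black — skip
    i gray
      l gray
        l→h: h black — skip
        l→a: a black — skip
        o gray
          m gray
          m black
          o→b: b black — skip
          n gray
            n→b: b black — skip
          n black
        o black
        f gray
          f→i: i is gray → back edge
Back edge found, so a cycle exists: i → l → f → i.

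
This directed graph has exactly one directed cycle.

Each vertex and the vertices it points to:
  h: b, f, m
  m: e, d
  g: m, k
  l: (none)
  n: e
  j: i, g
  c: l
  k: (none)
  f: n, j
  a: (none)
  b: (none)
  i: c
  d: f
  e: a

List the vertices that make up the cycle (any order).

d, f, g, j, m

DFS with gray/black marking from m:
m gray
  e gray
    a gray
    a black
  e black
  d gray
    f gray
      n gray
        n→e: e black — skip
      n black
      j gray
        i gray
          c gray
            l gray
            l black
          c black
        i black
        g gray
          g→m: m is gray → back edge
Back edge closes the cycle m → d → f → j → g → m; its vertices are {d, f, g, j, m}.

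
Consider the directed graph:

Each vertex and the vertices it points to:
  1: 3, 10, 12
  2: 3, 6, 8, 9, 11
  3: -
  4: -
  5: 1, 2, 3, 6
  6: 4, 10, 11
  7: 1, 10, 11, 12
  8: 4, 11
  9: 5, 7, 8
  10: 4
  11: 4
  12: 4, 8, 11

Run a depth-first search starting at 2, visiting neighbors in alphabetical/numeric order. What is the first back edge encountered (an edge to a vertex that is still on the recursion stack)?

DFS from 2 (visiting neighbors in alphabetical/numeric order); mark gray on enter, black on exit:
2 gray
  3 gray
  3 black
  6 gray
    4 gray
    4 black
    10 gray
      10→4: 4 black — skip
    10 black
    11 gray
      11→4: 4 black — skip
    11 black
  6 black
  8 gray
    8→4: 4 black — skip
    8→11: 11 black — skip
  8 black
  9 gray
    5 gray
      1 gray
        1→3: 3 black — skip
        1→10: 10 black — skip
        12 gray
          12→4: 4 black — skip
          12→8: 8 black — skip
          12→11: 11 black — skip
        12 black
      1 black
      5→2: 2 is gray → back edge
First back edge: 5 → 2.

5→2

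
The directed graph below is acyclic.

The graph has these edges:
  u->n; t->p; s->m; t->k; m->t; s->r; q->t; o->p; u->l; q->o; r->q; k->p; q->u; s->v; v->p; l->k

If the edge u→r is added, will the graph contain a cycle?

Adding u→r creates a cycle iff r can already reach u.
Path from r: r → q → u.
So r → … → u → r is a cycle.

Yes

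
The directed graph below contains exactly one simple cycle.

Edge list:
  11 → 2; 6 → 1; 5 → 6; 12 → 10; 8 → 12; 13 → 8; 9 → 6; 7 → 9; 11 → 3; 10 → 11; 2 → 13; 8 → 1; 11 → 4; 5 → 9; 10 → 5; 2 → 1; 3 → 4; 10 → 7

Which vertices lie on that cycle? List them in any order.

2, 8, 10, 11, 12, 13

DFS with gray/black marking from 10:
10 gray
  5 gray
    6 gray
      1 gray
      1 black
    6 black
    9 gray
      9→6: 6 black — skip
    9 black
  5 black
  11 gray
    4 gray
    4 black
    3 gray
      3→4: 4 black — skip
    3 black
    2 gray
      13 gray
        8 gray
          12 gray
            12→10: 10 is gray → back edge
Back edge closes the cycle 10 → 11 → 2 → 13 → 8 → 12 → 10; its vertices are {2, 8, 10, 11, 12, 13}.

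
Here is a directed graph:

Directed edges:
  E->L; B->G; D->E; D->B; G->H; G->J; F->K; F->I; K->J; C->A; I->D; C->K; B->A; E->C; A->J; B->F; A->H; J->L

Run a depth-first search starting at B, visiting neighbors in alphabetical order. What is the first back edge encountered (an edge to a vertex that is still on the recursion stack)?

DFS from B (visiting neighbors in alphabetical order); mark gray on enter, black on exit:
B gray
  A gray
    H gray
    H black
    J gray
      L gray
      L black
    J black
  A black
  F gray
    I gray
      D gray
        D→B: B is gray → back edge
First back edge: D → B.

D→B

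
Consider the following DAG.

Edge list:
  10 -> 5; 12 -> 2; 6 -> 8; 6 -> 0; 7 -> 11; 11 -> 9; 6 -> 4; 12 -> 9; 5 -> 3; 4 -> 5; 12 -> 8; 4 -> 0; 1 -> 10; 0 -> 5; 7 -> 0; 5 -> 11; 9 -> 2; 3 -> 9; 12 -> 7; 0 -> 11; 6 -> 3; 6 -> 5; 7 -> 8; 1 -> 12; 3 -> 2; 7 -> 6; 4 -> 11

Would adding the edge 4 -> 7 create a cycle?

Yes

Adding 4→7 creates a cycle iff 7 can already reach 4.
Path from 7: 7 → 6 → 4.
So 7 → … → 4 → 7 is a cycle.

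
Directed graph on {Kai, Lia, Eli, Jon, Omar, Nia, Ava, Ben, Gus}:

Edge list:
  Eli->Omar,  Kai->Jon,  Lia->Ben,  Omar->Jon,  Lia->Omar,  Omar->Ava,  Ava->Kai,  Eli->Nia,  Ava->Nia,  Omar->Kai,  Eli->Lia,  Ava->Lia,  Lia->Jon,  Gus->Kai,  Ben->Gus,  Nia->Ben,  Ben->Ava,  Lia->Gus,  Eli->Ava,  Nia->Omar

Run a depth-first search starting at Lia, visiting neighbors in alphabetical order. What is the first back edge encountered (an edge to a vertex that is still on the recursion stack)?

Ava->Lia

DFS from Lia (visiting neighbors in alphabetical order); mark gray on enter, black on exit:
Lia gray
  Ben gray
    Ava gray
      Kai gray
        Jon gray
        Jon black
      Kai black
      Ava→Lia: Lia is gray → back edge
First back edge: Ava → Lia.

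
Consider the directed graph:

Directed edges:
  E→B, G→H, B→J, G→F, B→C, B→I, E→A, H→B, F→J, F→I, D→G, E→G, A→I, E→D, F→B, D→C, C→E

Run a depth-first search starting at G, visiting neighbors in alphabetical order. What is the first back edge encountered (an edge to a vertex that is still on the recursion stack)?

DFS from G (visiting neighbors in alphabetical order); mark gray on enter, black on exit:
G gray
  F gray
    B gray
      C gray
        E gray
          A gray
            I gray
            I black
          A black
          E→B: B is gray → back edge
First back edge: E → B.

E→B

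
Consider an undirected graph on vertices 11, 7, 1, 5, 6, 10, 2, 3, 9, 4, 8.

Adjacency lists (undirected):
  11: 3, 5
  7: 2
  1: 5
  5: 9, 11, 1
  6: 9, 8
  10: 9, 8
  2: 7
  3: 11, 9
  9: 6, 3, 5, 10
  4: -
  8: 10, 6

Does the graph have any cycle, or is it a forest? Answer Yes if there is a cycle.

Yes

DFS, tracking each vertex's parent; an edge to a visited non-parent vertex closes a cycle.
Start from 5:
visit 5 (parent –)
  visit 9 (parent 5)
    visit 6 (parent 9)
      6–9: parent, skip
      visit 8 (parent 6)
        visit 10 (parent 8)
          10–9: 9 visited and ≠ parent → cycle
Cycle: 9 – 6 – 8 – 10 – 9.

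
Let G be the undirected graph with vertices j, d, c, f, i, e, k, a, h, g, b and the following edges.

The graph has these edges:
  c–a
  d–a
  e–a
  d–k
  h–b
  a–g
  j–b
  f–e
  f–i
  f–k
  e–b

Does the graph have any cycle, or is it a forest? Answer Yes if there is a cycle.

Yes

DFS, tracking each vertex's parent; an edge to a visited non-parent vertex closes a cycle.
Start from b:
visit b (parent –)
  visit e (parent b)
    e–b: parent, skip
    visit f (parent e)
      visit k (parent f)
        k–f: parent, skip
        visit d (parent k)
          visit a (parent d)
            visit c (parent a)
              c–a: parent, skip
            a–d: parent, skip
            visit g (parent a)
              g–a: parent, skip
            a–e: e visited and ≠ parent → cycle
Cycle: e – f – k – d – a – e.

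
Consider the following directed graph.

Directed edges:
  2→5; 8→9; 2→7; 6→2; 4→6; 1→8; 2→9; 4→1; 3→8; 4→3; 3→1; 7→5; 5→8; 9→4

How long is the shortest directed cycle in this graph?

4

For each vertex v, BFS finds the shortest path from v back to v.
The shortest such closed walk is 2 → 9 → 4 → 6 → 2, length 4.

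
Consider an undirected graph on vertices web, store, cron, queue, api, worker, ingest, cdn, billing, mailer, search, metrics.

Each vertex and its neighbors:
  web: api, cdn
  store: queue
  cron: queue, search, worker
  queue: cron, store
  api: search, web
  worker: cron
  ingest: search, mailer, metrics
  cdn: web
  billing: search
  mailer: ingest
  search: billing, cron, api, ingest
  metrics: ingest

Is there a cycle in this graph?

No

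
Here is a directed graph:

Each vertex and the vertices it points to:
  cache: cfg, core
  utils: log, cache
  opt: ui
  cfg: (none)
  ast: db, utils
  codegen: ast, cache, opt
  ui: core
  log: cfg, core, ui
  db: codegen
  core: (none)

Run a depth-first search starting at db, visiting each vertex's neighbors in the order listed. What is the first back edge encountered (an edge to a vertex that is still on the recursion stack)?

ast→db

DFS from db (visiting each vertex's neighbors in the order listed); mark gray on enter, black on exit:
db gray
  codegen gray
    ast gray
      ast→db: db is gray → back edge
First back edge: ast → db.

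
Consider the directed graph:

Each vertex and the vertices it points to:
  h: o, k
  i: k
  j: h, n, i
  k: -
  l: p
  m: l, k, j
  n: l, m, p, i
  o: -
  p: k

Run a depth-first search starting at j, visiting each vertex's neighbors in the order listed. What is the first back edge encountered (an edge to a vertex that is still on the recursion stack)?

m→j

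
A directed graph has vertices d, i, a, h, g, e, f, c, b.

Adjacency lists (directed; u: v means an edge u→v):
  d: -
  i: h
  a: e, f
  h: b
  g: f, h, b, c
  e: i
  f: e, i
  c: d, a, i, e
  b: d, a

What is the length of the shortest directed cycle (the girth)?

5

For each vertex v, BFS finds the shortest path from v back to v.
The shortest such closed walk is f → i → h → b → a → f, length 5.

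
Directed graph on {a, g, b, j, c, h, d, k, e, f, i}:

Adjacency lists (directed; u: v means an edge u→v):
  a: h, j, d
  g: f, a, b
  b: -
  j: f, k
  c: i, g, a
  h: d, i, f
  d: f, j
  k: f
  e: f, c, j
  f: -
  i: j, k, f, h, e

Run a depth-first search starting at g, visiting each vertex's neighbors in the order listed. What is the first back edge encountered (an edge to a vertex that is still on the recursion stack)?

DFS from g (visiting each vertex's neighbors in the order listed); mark gray on enter, black on exit:
g gray
  f gray
  f black
  a gray
    h gray
      d gray
        d→f: f black — skip
        j gray
          j→f: f black — skip
          k gray
            k→f: f black — skip
          k black
        j black
      d black
      i gray
        i→j: j black — skip
        i→k: k black — skip
        i→f: f black — skip
        i→h: h is gray → back edge
First back edge: i → h.

i->h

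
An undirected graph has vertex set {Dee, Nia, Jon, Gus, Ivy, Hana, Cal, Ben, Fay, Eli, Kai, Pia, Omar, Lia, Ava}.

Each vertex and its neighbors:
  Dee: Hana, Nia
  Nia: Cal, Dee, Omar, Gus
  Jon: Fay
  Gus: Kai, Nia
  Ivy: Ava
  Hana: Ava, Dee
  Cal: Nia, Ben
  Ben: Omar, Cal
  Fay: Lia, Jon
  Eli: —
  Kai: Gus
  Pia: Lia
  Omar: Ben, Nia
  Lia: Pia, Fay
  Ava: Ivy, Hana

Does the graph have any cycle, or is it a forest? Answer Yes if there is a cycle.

DFS, tracking each vertex's parent; an edge to a visited non-parent vertex closes a cycle.
Start from Omar:
visit Omar (parent –)
  visit Ben (parent Omar)
    Ben–Omar: parent, skip
    visit Cal (parent Ben)
      visit Nia (parent Cal)
        Nia–Cal: parent, skip
        visit Dee (parent Nia)
          visit Hana (parent Dee)
            visit Ava (parent Hana)
              visit Ivy (parent Ava)
                Ivy–Ava: parent, skip
              Ava–Hana: parent, skip
            Hana–Dee: parent, skip
          Dee–Nia: parent, skip
        Nia–Omar: Omar visited and ≠ parent → cycle
Cycle: Omar – Ben – Cal – Nia – Omar.

Yes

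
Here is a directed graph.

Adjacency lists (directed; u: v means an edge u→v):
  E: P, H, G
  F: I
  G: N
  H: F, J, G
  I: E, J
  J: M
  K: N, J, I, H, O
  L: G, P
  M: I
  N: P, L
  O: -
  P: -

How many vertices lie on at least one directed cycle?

A vertex is on a directed cycle iff it belongs to a strongly connected component of size ≥ 2 (or has a self-loop).
The vertices on cycles are {E, F, G, H, I, J, L, M, N} — 9 in total.

9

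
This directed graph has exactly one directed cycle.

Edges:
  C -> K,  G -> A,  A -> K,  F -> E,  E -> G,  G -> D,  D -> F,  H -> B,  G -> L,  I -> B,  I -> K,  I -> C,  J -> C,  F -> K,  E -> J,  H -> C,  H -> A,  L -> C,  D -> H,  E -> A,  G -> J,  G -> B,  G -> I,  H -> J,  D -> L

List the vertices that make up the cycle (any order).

D, E, F, G

DFS with gray/black marking from G:
G gray
  L gray
    C gray
      K gray
      K black
    C black
  L black
  B gray
  B black
  A gray
    A→K: K black — skip
  A black
  J gray
    J→C: C black — skip
  J black
  I gray
    I→C: C black — skip
    I→K: K black — skip
    I→B: B black — skip
  I black
  D gray
    D→L: L black — skip
    F gray
      E gray
        E→J: J black — skip
        E→G: G is gray → back edge
Back edge closes the cycle G → D → F → E → G; its vertices are {D, E, F, G}.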